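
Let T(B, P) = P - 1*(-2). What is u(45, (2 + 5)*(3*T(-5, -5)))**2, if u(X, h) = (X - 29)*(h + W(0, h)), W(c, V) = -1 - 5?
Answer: 1218816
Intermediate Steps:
T(B, P) = 2 + P (T(B, P) = P + 2 = 2 + P)
W(c, V) = -6
u(X, h) = (-29 + X)*(-6 + h) (u(X, h) = (X - 29)*(h - 6) = (-29 + X)*(-6 + h))
u(45, (2 + 5)*(3*T(-5, -5)))**2 = (174 - 29*(2 + 5)*3*(2 - 5) - 6*45 + 45*((2 + 5)*(3*(2 - 5))))**2 = (174 - 203*3*(-3) - 270 + 45*(7*(3*(-3))))**2 = (174 - 203*(-9) - 270 + 45*(7*(-9)))**2 = (174 - 29*(-63) - 270 + 45*(-63))**2 = (174 + 1827 - 270 - 2835)**2 = (-1104)**2 = 1218816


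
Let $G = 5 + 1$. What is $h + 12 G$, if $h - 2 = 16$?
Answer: $90$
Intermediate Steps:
$h = 18$ ($h = 2 + 16 = 18$)
$G = 6$
$h + 12 G = 18 + 12 \cdot 6 = 18 + 72 = 90$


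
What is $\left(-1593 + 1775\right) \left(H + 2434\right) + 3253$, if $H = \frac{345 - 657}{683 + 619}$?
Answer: $\frac{13832119}{31} \approx 4.462 \cdot 10^{5}$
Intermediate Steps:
$H = - \frac{52}{217}$ ($H = - \frac{312}{1302} = \left(-312\right) \frac{1}{1302} = - \frac{52}{217} \approx -0.23963$)
$\left(-1593 + 1775\right) \left(H + 2434\right) + 3253 = \left(-1593 + 1775\right) \left(- \frac{52}{217} + 2434\right) + 3253 = 182 \cdot \frac{528126}{217} + 3253 = \frac{13731276}{31} + 3253 = \frac{13832119}{31}$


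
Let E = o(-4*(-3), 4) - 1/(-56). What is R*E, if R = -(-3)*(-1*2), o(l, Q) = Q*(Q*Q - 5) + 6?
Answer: -8403/28 ≈ -300.11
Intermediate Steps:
o(l, Q) = 6 + Q*(-5 + Q²) (o(l, Q) = Q*(Q² - 5) + 6 = Q*(-5 + Q²) + 6 = 6 + Q*(-5 + Q²))
E = 2801/56 (E = (6 + 4³ - 5*4) - 1/(-56) = (6 + 64 - 20) - 1*(-1/56) = 50 + 1/56 = 2801/56 ≈ 50.018)
R = -6 (R = -(-3)*(-2) = -3*2 = -6)
R*E = -6*2801/56 = -8403/28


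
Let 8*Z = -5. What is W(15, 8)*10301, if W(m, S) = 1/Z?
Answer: -82408/5 ≈ -16482.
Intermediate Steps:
Z = -5/8 (Z = (1/8)*(-5) = -5/8 ≈ -0.62500)
W(m, S) = -8/5 (W(m, S) = 1/(-5/8) = -8/5)
W(15, 8)*10301 = -8/5*10301 = -82408/5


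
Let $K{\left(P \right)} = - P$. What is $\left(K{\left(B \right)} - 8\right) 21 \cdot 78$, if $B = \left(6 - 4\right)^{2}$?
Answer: $-19656$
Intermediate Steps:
$B = 4$ ($B = 2^{2} = 4$)
$\left(K{\left(B \right)} - 8\right) 21 \cdot 78 = \left(\left(-1\right) 4 - 8\right) 21 \cdot 78 = \left(-4 - 8\right) 21 \cdot 78 = \left(-12\right) 21 \cdot 78 = \left(-252\right) 78 = -19656$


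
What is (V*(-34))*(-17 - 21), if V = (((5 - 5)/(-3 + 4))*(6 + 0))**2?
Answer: 0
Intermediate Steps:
V = 0 (V = ((0/1)*6)**2 = ((0*1)*6)**2 = (0*6)**2 = 0**2 = 0)
(V*(-34))*(-17 - 21) = (0*(-34))*(-17 - 21) = 0*(-38) = 0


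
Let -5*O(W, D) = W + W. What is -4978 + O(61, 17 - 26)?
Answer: -25012/5 ≈ -5002.4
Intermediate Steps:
O(W, D) = -2*W/5 (O(W, D) = -(W + W)/5 = -2*W/5)
-4978 + O(61, 17 - 26) = -4978 - ⅖*61 = -4978 - 122/5 = -25012/5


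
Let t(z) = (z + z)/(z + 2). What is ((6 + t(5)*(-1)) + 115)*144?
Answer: 120528/7 ≈ 17218.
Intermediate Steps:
t(z) = 2*z/(2 + z) (t(z) = (2*z)/(2 + z) = 2*z/(2 + z))
((6 + t(5)*(-1)) + 115)*144 = ((6 + (2*5/(2 + 5))*(-1)) + 115)*144 = ((6 + (2*5/7)*(-1)) + 115)*144 = ((6 + (2*5*(1/7))*(-1)) + 115)*144 = ((6 + (10/7)*(-1)) + 115)*144 = ((6 - 10/7) + 115)*144 = (32/7 + 115)*144 = (837/7)*144 = 120528/7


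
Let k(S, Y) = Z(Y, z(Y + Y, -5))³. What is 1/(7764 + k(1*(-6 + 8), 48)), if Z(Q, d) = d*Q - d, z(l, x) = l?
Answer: 1/91855953492 ≈ 1.0887e-11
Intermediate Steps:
Z(Q, d) = -d + Q*d (Z(Q, d) = Q*d - d = -d + Q*d)
k(S, Y) = 8*Y³*(-1 + Y)³ (k(S, Y) = ((Y + Y)*(-1 + Y))³ = ((2*Y)*(-1 + Y))³ = (2*Y*(-1 + Y))³ = 8*Y³*(-1 + Y)³)
1/(7764 + k(1*(-6 + 8), 48)) = 1/(7764 + 8*48³*(-1 + 48)³) = 1/(7764 + 8*110592*47³) = 1/(7764 + 8*110592*103823) = 1/(7764 + 91855945728) = 1/91855953492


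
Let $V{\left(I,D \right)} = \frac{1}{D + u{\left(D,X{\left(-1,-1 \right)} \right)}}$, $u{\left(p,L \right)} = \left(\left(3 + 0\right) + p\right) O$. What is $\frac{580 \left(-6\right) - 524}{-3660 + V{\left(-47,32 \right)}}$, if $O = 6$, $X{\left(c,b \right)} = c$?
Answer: $\frac{968968}{885719} \approx 1.094$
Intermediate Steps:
$u{\left(p,L \right)} = 18 + 6 p$ ($u{\left(p,L \right)} = \left(\left(3 + 0\right) + p\right) 6 = \left(3 + p\right) 6 = 18 + 6 p$)
$V{\left(I,D \right)} = \frac{1}{18 + 7 D}$ ($V{\left(I,D \right)} = \frac{1}{D + \left(18 + 6 D\right)} = \frac{1}{18 + 7 D}$)
$\frac{580 \left(-6\right) - 524}{-3660 + V{\left(-47,32 \right)}} = \frac{580 \left(-6\right) - 524}{-3660 + \frac{1}{18 + 7 \cdot 32}} = \frac{-3480 - 524}{-3660 + \frac{1}{18 + 224}} = - \frac{4004}{-3660 + \frac{1}{242}} = - \frac{4004}{- \frac{885719}{242}} = \left(-4004\right) \left(- \frac{242}{885719}\right) = \frac{968968}{885719}$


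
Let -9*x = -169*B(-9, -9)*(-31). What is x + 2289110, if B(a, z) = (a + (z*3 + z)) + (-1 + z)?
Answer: 20890135/9 ≈ 2.3211e+6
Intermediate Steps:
B(a, z) = -1 + a + 5*z (B(a, z) = (a + (3*z + z)) + (-1 + z) = (a + 4*z) + (-1 + z) = -1 + a + 5*z)
x = 288145/9 (x = -(-169*(-1 - 9 + 5*(-9)))*(-31)/9 = -(-169*(-1 - 9 - 45))*(-31)/9 = -(-169*(-55))*(-31)/9 = -9295*(-31)/9 = -1/9*(-288145) = 288145/9 ≈ 32016.)
x + 2289110 = 288145/9 + 2289110 = 20890135/9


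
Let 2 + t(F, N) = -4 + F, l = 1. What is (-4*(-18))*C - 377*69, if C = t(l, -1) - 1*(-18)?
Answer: -25077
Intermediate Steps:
t(F, N) = -6 + F (t(F, N) = -2 + (-4 + F) = -6 + F)
C = 13 (C = (-6 + 1) - 1*(-18) = -5 + 18 = 13)
(-4*(-18))*C - 377*69 = -4*(-18)*13 - 377*69 = 72*13 - 1*26013 = 936 - 26013 = -25077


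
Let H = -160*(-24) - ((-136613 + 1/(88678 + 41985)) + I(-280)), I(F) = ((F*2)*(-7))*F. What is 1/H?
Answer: 130663/161767719138 ≈ 8.0772e-7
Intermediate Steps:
I(F) = -14*F² (I(F) = ((2*F)*(-7))*F = (-14*F)*F = -14*F²)
H = 161767719138/130663 (H = -160*(-24) - ((-136613 + 1/(88678 + 41985)) - 14*(-280)²) = 3840 - ((-136613 + 1/130663) - 14*78400) = 3840 - ((-136613 + 1/130663) - 1097600) = 3840 - (-17850264418/130663 - 1097600) = 3840 - 1*(-161265973218/130663) = 3840 + 161265973218/130663 = 161767719138/130663 ≈ 1.2381e+6)
1/H = 1/(161767719138/130663) = 130663/161767719138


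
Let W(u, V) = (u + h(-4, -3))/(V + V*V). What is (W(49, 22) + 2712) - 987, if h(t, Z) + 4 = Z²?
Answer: 436452/253 ≈ 1725.1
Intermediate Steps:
h(t, Z) = -4 + Z²
W(u, V) = (5 + u)/(V + V²) (W(u, V) = (u + (-4 + (-3)²))/(V + V*V) = (u + (-4 + 9))/(V + V²) = (u + 5)/(V + V²) = (5 + u)/(V + V²))
(W(49, 22) + 2712) - 987 = ((5 + 49)/(22*(1 + 22)) + 2712) - 987 = ((1/22)*54/23 + 2712) - 987 = ((1/22)*(1/23)*54 + 2712) - 987 = (27/253 + 2712) - 987 = 686163/253 - 987 = 436452/253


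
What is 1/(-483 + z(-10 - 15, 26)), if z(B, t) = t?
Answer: -1/457 ≈ -0.0021882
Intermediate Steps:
1/(-483 + z(-10 - 15, 26)) = 1/(-483 + 26) = 1/(-457) = -1/457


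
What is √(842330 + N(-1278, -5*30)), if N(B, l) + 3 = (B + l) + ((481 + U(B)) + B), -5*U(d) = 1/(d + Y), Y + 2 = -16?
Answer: √27219304805/180 ≈ 916.57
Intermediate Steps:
Y = -18 (Y = -2 - 16 = -18)
U(d) = -1/(5*(-18 + d)) (U(d) = -1/(5*(d - 18)) = -1/(5*(-18 + d)))
N(B, l) = 478 + l - 1/(-90 + 5*B) + 2*B (N(B, l) = -3 + ((B + l) + ((481 - 1/(-90 + 5*B)) + B)) = -3 + ((B + l) + (481 + B - 1/(-90 + 5*B))) = -3 + (481 + l - 1/(-90 + 5*B) + 2*B) = 478 + l - 1/(-90 + 5*B) + 2*B)
√(842330 + N(-1278, -5*30)) = √(842330 + (-⅕ + (-18 - 1278)*(478 - 5*30 + 2*(-1278)))/(-18 - 1278)) = √(842330 + (-⅕ - 1296*(478 - 150 - 2556))/(-1296)) = √(842330 - (-⅕ - 1296*(-2228))/1296) = √(842330 - (-⅕ + 2887488)/1296) = √(842330 - 1/1296*14437439/5) = √(842330 - 14437439/6480) = √(5443860961/6480) = √27219304805/180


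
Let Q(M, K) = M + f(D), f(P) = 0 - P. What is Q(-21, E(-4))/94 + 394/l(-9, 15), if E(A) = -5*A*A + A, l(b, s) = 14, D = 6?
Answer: 18329/658 ≈ 27.856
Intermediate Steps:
f(P) = -P
E(A) = A - 5*A² (E(A) = -5*A² + A = A - 5*A²)
Q(M, K) = -6 + M (Q(M, K) = M - 1*6 = M - 6 = -6 + M)
Q(-21, E(-4))/94 + 394/l(-9, 15) = (-6 - 21)/94 + 394/14 = -27*1/94 + 394*(1/14) = -27/94 + 197/7 = 18329/658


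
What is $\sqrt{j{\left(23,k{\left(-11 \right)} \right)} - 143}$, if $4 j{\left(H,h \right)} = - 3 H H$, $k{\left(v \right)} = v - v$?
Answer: $\frac{i \sqrt{2159}}{2} \approx 23.233 i$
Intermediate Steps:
$k{\left(v \right)} = 0$
$j{\left(H,h \right)} = - \frac{3 H^{2}}{4}$ ($j{\left(H,h \right)} = \frac{- 3 H H}{4} = \frac{\left(-3\right) H^{2}}{4} = - \frac{3 H^{2}}{4}$)
$\sqrt{j{\left(23,k{\left(-11 \right)} \right)} - 143} = \sqrt{- \frac{3 \cdot 23^{2}}{4} - 143} = \sqrt{\left(- \frac{3}{4}\right) 529 - 143} = \sqrt{- \frac{1587}{4} - 143} = \sqrt{- \frac{2159}{4}} = \frac{i \sqrt{2159}}{2}$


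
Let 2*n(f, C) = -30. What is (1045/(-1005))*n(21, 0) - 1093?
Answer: -72186/67 ≈ -1077.4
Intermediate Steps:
n(f, C) = -15 (n(f, C) = (½)*(-30) = -15)
(1045/(-1005))*n(21, 0) - 1093 = (1045/(-1005))*(-15) - 1093 = (1045*(-1/1005))*(-15) - 1093 = -209/201*(-15) - 1093 = 1045/67 - 1093 = -72186/67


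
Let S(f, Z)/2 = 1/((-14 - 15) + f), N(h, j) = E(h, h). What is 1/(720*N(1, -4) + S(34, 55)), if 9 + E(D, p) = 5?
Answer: -5/14398 ≈ -0.00034727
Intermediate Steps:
E(D, p) = -4 (E(D, p) = -9 + 5 = -4)
N(h, j) = -4
S(f, Z) = 2/(-29 + f) (S(f, Z) = 2/((-14 - 15) + f) = 2/(-29 + f))
1/(720*N(1, -4) + S(34, 55)) = 1/(720*(-4) + 2/(-29 + 34)) = 1/(-2880 + 2/5) = 1/(-14398/5) = -5/14398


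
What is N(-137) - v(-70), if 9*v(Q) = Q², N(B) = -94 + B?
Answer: -6979/9 ≈ -775.44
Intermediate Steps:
v(Q) = Q²/9
N(-137) - v(-70) = (-94 - 137) - (-70)²/9 = -231 - 4900/9 = -6979/9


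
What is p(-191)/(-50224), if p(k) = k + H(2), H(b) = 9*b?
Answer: 173/50224 ≈ 0.0034446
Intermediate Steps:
p(k) = 18 + k (p(k) = k + 9*2 = k + 18 = 18 + k)
p(-191)/(-50224) = (18 - 191)/(-50224) = -173*(-1/50224) = 173/50224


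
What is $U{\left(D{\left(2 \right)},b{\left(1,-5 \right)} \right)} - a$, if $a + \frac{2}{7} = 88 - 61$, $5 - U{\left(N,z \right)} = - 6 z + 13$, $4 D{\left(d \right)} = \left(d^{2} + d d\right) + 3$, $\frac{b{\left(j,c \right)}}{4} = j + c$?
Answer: $- \frac{915}{7} \approx -130.71$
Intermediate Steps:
$b{\left(j,c \right)} = 4 c + 4 j$ ($b{\left(j,c \right)} = 4 \left(j + c\right) = 4 \left(c + j\right) = 4 c + 4 j$)
$D{\left(d \right)} = \frac{3}{4} + \frac{d^{2}}{2}$ ($D{\left(d \right)} = \frac{\left(d^{2} + d d\right) + 3}{4} = \frac{\left(d^{2} + d^{2}\right) + 3}{4} = \frac{2 d^{2} + 3}{4} = \frac{3 + 2 d^{2}}{4} = \frac{3}{4} + \frac{d^{2}}{2}$)
$U{\left(N,z \right)} = -8 + 6 z$ ($U{\left(N,z \right)} = 5 - \left(- 6 z + 13\right) = 5 - \left(13 - 6 z\right) = 5 + \left(-13 + 6 z\right) = -8 + 6 z$)
$a = \frac{187}{7}$ ($a = - \frac{2}{7} + \left(88 - 61\right) = - \frac{2}{7} + 27 = \frac{187}{7} \approx 26.714$)
$U{\left(D{\left(2 \right)},b{\left(1,-5 \right)} \right)} - a = \left(-8 + 6 \left(4 \left(-5\right) + 4 \cdot 1\right)\right) - \frac{187}{7} = \left(-8 + 6 \left(-20 + 4\right)\right) - \frac{187}{7} = \left(-8 + 6 \left(-16\right)\right) - \frac{187}{7} = \left(-8 - 96\right) - \frac{187}{7} = -104 - \frac{187}{7} = - \frac{915}{7}$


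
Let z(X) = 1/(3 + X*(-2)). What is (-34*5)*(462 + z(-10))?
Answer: -1806590/23 ≈ -78547.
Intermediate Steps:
z(X) = 1/(3 - 2*X)
(-34*5)*(462 + z(-10)) = (-34*5)*(462 - 1/(-3 + 2*(-10))) = -170*(462 - 1/(-3 - 20)) = -170*(462 - 1/(-23)) = -170*(462 - 1*(-1/23)) = -170*(462 + 1/23) = -170*10627/23 = -1806590/23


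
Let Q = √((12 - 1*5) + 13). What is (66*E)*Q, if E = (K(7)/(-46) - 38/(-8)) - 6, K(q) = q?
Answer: -4257*√5/23 ≈ -413.87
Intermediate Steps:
Q = 2*√5 (Q = √((12 - 5) + 13) = √(7 + 13) = √20 = 2*√5 ≈ 4.4721)
E = -129/92 (E = (7/(-46) - 38/(-8)) - 6 = (7*(-1/46) - 38*(-⅛)) - 6 = (-7/46 + 19/4) - 6 = 423/92 - 6 = -129/92 ≈ -1.4022)
(66*E)*Q = (66*(-129/92))*(2*√5) = -4257*√5/23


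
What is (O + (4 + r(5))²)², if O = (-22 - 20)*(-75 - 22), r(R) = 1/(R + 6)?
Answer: 245004210441/14641 ≈ 1.6734e+7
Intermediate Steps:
r(R) = 1/(6 + R)
O = 4074 (O = -42*(-97) = 4074)
(O + (4 + r(5))²)² = (4074 + (4 + 1/(6 + 5))²)² = (4074 + (4 + 1/11)²)² = (4074 + (45/11)²)² = (4074 + 2025/121)² = (494979/121)² = 245004210441/14641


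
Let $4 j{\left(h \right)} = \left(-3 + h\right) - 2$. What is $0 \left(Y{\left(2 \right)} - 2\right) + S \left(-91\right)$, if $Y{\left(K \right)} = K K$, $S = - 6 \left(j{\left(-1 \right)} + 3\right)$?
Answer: $819$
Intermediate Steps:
$j{\left(h \right)} = - \frac{5}{4} + \frac{h}{4}$ ($j{\left(h \right)} = \frac{\left(-3 + h\right) - 2}{4} = \frac{-5 + h}{4} = - \frac{5}{4} + \frac{h}{4}$)
$S = -9$ ($S = - 6 \left(\left(- \frac{5}{4} + \frac{1}{4} \left(-1\right)\right) + 3\right) = - 6 \left(\left(- \frac{5}{4} - \frac{1}{4}\right) + 3\right) = - 6 \left(- \frac{3}{2} + 3\right) = \left(-6\right) \frac{3}{2} = -9$)
$Y{\left(K \right)} = K^{2}$
$0 \left(Y{\left(2 \right)} - 2\right) + S \left(-91\right) = 0 \left(2^{2} - 2\right) - -819 = 0 \left(4 - 2\right) + 819 = 0 \cdot 2 + 819 = 0 + 819 = 819$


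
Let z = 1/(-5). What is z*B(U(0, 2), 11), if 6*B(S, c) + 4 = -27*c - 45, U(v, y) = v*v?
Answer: 173/15 ≈ 11.533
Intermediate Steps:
U(v, y) = v²
B(S, c) = -49/6 - 9*c/2 (B(S, c) = -⅔ + (-27*c - 45)/6 = -⅔ + (-45 - 27*c)/6 = -⅔ + (-15/2 - 9*c/2) = -49/6 - 9*c/2)
z = -⅕ ≈ -0.20000
z*B(U(0, 2), 11) = -(-49/6 - 9/2*11)/5 = -(-49/6 - 99/2)/5 = -⅕*(-173/3) = 173/15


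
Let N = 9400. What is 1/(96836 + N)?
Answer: 1/106236 ≈ 9.4130e-6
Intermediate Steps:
1/(96836 + N) = 1/(96836 + 9400) = 1/106236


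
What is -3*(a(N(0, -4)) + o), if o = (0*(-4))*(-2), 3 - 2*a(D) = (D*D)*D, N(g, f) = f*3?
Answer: -5193/2 ≈ -2596.5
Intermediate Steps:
N(g, f) = 3*f
a(D) = 3/2 - D³/2 (a(D) = 3/2 - D*D*D/2 = 3/2 - D²*D/2 = 3/2 - D³/2)
o = 0 (o = 0*(-2) = 0)
-3*(a(N(0, -4)) + o) = -3*((3/2 - (3*(-4))³/2) + 0) = -3*((3/2 - ½*(-12)³) + 0) = -3*((3/2 - ½*(-1728)) + 0) = -3*((3/2 + 864) + 0) = -3*(1731/2 + 0) = -3*1731/2 = -5193/2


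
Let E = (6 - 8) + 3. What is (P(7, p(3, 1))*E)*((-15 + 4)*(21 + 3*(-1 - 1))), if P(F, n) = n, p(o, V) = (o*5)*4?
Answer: -9900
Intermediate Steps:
p(o, V) = 20*o (p(o, V) = (5*o)*4 = 20*o)
E = 1 (E = -2 + 3 = 1)
(P(7, p(3, 1))*E)*((-15 + 4)*(21 + 3*(-1 - 1))) = ((20*3)*1)*((-15 + 4)*(21 + 3*(-1 - 1))) = (60*1)*(-11*(21 + 3*(-2))) = 60*(-11*(21 - 6)) = 60*(-11*15) = 60*(-165) = -9900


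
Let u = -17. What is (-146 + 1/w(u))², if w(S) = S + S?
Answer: 24651225/1156 ≈ 21325.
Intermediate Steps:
w(S) = 2*S
(-146 + 1/w(u))² = (-146 + 1/(2*(-17)))² = (-146 + 1/(-34))² = (-146 - 1/34)² = (-4965/34)² = 24651225/1156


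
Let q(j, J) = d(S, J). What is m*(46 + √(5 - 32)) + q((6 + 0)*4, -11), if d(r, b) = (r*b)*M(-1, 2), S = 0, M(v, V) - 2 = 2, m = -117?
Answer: -5382 - 351*I*√3 ≈ -5382.0 - 607.95*I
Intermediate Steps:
M(v, V) = 4 (M(v, V) = 2 + 2 = 4)
d(r, b) = 4*b*r (d(r, b) = (r*b)*4 = (b*r)*4 = 4*b*r)
q(j, J) = 0 (q(j, J) = 4*J*0 = 0)
m*(46 + √(5 - 32)) + q((6 + 0)*4, -11) = -117*(46 + √(5 - 32)) + 0 = -117*(46 + √(-27)) + 0 = -117*(46 + 3*I*√3) + 0 = (-5382 - 351*I*√3) + 0 = -5382 - 351*I*√3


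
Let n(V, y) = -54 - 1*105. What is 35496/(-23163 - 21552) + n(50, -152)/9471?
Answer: -3467599/4277735 ≈ -0.81062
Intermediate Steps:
n(V, y) = -159 (n(V, y) = -54 - 105 = -159)
35496/(-23163 - 21552) + n(50, -152)/9471 = 35496/(-23163 - 21552) - 159/9471 = 35496/(-44715) - 159*1/9471 = 35496*(-1/44715) - 53/3157 = -11832/14905 - 53/3157 = -3467599/4277735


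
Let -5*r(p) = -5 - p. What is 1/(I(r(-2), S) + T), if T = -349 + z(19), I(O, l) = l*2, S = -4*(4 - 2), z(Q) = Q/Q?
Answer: -1/364 ≈ -0.0027473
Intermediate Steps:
r(p) = 1 + p/5 (r(p) = -(-5 - p)/5 = 1 + p/5)
z(Q) = 1
S = -8 (S = -4*2 = -8)
I(O, l) = 2*l
T = -348 (T = -349 + 1 = -348)
1/(I(r(-2), S) + T) = 1/(2*(-8) - 348) = 1/(-16 - 348) = 1/(-364) = -1/364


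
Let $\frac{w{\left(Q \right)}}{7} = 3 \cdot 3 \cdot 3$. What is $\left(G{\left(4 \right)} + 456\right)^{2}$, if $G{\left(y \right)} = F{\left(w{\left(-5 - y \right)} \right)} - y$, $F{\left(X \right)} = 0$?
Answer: $204304$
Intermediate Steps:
$w{\left(Q \right)} = 189$ ($w{\left(Q \right)} = 7 \cdot 3 \cdot 3 \cdot 3 = 7 \cdot 9 \cdot 3 = 7 \cdot 27 = 189$)
$G{\left(y \right)} = - y$ ($G{\left(y \right)} = 0 - y = - y$)
$\left(G{\left(4 \right)} + 456\right)^{2} = \left(\left(-1\right) 4 + 456\right)^{2} = \left(-4 + 456\right)^{2} = 452^{2} = 204304$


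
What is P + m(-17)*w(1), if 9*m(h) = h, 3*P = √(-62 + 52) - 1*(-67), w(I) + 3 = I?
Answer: 235/9 + I*√10/3 ≈ 26.111 + 1.0541*I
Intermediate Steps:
w(I) = -3 + I
P = 67/3 + I*√10/3 (P = (√(-62 + 52) - 1*(-67))/3 = (√(-10) + 67)/3 = (I*√10 + 67)/3 = (67 + I*√10)/3 = 67/3 + I*√10/3 ≈ 22.333 + 1.0541*I)
m(h) = h/9
P + m(-17)*w(1) = (67/3 + I*√10/3) + ((⅑)*(-17))*(-3 + 1) = (67/3 + I*√10/3) - 17/9*(-2) = (67/3 + I*√10/3) + 34/9 = 235/9 + I*√10/3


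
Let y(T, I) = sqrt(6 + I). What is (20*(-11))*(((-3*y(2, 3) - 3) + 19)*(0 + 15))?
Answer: -23100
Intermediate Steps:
(20*(-11))*(((-3*y(2, 3) - 3) + 19)*(0 + 15)) = (20*(-11))*(((-3*sqrt(6 + 3) - 3) + 19)*(0 + 15)) = -220*((-3*sqrt(9) - 3) + 19)*15 = -220*((-3*3 - 3) + 19)*15 = -220*((-9 - 3) + 19)*15 = -220*(-12 + 19)*15 = -1540*15 = -220*105 = -23100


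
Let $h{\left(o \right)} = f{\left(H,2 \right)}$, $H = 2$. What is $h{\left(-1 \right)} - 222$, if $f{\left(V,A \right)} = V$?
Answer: $-220$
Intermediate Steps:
$h{\left(o \right)} = 2$
$h{\left(-1 \right)} - 222 = 2 - 222 = -220$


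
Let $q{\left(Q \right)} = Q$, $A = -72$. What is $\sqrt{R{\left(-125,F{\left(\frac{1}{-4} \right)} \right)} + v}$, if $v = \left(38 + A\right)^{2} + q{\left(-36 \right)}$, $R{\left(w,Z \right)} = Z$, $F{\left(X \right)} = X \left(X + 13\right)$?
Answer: $\frac{\sqrt{17869}}{4} \approx 33.419$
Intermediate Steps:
$F{\left(X \right)} = X \left(13 + X\right)$
$v = 1120$ ($v = \left(38 - 72\right)^{2} - 36 = \left(-34\right)^{2} - 36 = 1156 - 36 = 1120$)
$\sqrt{R{\left(-125,F{\left(\frac{1}{-4} \right)} \right)} + v} = \sqrt{\frac{13 + \frac{1}{-4}}{-4} + 1120} = \sqrt{- \frac{13 - \frac{1}{4}}{4} + 1120} = \sqrt{\left(- \frac{1}{4}\right) \frac{51}{4} + 1120} = \sqrt{- \frac{51}{16} + 1120} = \sqrt{\frac{17869}{16}} = \frac{\sqrt{17869}}{4}$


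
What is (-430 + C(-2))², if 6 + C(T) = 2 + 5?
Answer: 184041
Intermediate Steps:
C(T) = 1 (C(T) = -6 + (2 + 5) = -6 + 7 = 1)
(-430 + C(-2))² = (-430 + 1)² = (-429)² = 184041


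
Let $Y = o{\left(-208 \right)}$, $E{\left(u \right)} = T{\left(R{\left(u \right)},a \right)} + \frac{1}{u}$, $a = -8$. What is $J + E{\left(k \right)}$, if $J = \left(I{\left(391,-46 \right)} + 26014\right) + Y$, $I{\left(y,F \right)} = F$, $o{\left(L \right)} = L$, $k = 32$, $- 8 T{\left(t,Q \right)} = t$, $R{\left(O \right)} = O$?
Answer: $\frac{824193}{32} \approx 25756.0$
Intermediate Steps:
$T{\left(t,Q \right)} = - \frac{t}{8}$
$E{\left(u \right)} = \frac{1}{u} - \frac{u}{8}$ ($E{\left(u \right)} = - \frac{u}{8} + \frac{1}{u} = \frac{1}{u} - \frac{u}{8}$)
$Y = -208$
$J = 25760$ ($J = \left(-46 + 26014\right) - 208 = 25968 - 208 = 25760$)
$J + E{\left(k \right)} = 25760 + \left(\frac{1}{32} - 4\right) = 25760 - \frac{127}{32} = \frac{824193}{32}$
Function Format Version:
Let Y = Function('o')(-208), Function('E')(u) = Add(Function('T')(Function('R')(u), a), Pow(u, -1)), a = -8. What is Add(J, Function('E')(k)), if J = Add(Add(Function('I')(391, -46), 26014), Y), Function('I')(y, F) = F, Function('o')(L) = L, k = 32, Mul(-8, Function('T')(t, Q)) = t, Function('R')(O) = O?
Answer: Rational(824193, 32) ≈ 25756.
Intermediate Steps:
Function('T')(t, Q) = Mul(Rational(-1, 8), t)
Function('E')(u) = Add(Pow(u, -1), Mul(Rational(-1, 8), u)) (Function('E')(u) = Add(Mul(Rational(-1, 8), u), Pow(u, -1)) = Add(Pow(u, -1), Mul(Rational(-1, 8), u)))
Y = -208
J = 25760 (J = Add(Add(-46, 26014), -208) = Add(25968, -208) = 25760)
Add(J, Function('E')(k)) = Add(25760, Add(Pow(32, -1), Mul(Rational(-1, 8), 32))) = Add(25760, Add(Rational(1, 32), -4)) = Add(25760, Rational(-127, 32)) = Rational(824193, 32)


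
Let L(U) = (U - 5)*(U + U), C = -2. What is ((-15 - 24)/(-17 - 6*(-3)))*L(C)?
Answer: -1092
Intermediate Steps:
L(U) = 2*U*(-5 + U) (L(U) = (-5 + U)*(2*U) = 2*U*(-5 + U))
((-15 - 24)/(-17 - 6*(-3)))*L(C) = ((-15 - 24)/(-17 - 6*(-3)))*(2*(-2)*(-5 - 2)) = (-39/(-17 + 18))*(2*(-2)*(-7)) = -39/1*28 = -39*1*28 = -39*28 = -1092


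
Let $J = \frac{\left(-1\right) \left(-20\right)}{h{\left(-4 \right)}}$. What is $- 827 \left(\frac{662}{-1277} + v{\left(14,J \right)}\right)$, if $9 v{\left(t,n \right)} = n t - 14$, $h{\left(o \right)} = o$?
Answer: $\frac{31212634}{3831} \approx 8147.4$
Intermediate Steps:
$J = -5$ ($J = \frac{\left(-1\right) \left(-20\right)}{-4} = 20 \left(- \frac{1}{4}\right) = -5$)
$v{\left(t,n \right)} = - \frac{14}{9} + \frac{n t}{9}$ ($v{\left(t,n \right)} = \frac{n t - 14}{9} = \frac{-14 + n t}{9} = - \frac{14}{9} + \frac{n t}{9}$)
$- 827 \left(\frac{662}{-1277} + v{\left(14,J \right)}\right) = - 827 \left(\frac{662}{-1277} + \left(- \frac{14}{9} + \frac{1}{9} \left(-5\right) 14\right)\right) = - 827 \left(662 \left(- \frac{1}{1277}\right) - \frac{28}{3}\right) = - 827 \left(- \frac{662}{1277} - \frac{28}{3}\right) = \left(-827\right) \left(- \frac{37742}{3831}\right) = \frac{31212634}{3831}$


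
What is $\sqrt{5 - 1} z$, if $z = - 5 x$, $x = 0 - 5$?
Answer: $50$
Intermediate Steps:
$x = -5$
$z = 25$ ($z = \left(-5\right) \left(-5\right) = 25$)
$\sqrt{5 - 1} z = \sqrt{5 - 1} \cdot 25 = \sqrt{4} \cdot 25 = 2 \cdot 25 = 50$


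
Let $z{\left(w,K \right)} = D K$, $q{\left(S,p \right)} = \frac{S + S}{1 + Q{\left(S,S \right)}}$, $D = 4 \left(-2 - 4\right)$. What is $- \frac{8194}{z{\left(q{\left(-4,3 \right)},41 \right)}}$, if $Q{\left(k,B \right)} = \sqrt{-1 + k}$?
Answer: $\frac{4097}{492} \approx 8.3272$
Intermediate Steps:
$D = -24$ ($D = 4 \left(-6\right) = -24$)
$q{\left(S,p \right)} = \frac{2 S}{1 + \sqrt{-1 + S}}$ ($q{\left(S,p \right)} = \frac{S + S}{1 + \sqrt{-1 + S}} = \frac{2 S}{1 + \sqrt{-1 + S}}$)
$z{\left(w,K \right)} = - 24 K$
$- \frac{8194}{z{\left(q{\left(-4,3 \right)},41 \right)}} = - \frac{8194}{\left(-24\right) 41} = - \frac{8194}{-984} = \left(-8194\right) \left(- \frac{1}{984}\right) = \frac{4097}{492}$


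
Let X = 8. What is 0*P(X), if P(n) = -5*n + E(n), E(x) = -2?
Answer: 0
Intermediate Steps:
P(n) = -2 - 5*n (P(n) = -5*n - 2 = -2 - 5*n)
0*P(X) = 0*(-2 - 5*8) = 0*(-2 - 40) = 0*(-42) = 0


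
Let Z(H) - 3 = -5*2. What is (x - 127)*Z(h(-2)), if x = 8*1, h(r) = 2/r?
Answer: 833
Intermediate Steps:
Z(H) = -7 (Z(H) = 3 - 5*2 = 3 - 10 = -7)
x = 8
(x - 127)*Z(h(-2)) = (8 - 127)*(-7) = -119*(-7) = 833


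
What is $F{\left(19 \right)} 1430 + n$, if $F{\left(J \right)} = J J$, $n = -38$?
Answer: $516192$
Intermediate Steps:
$F{\left(J \right)} = J^{2}$
$F{\left(19 \right)} 1430 + n = 19^{2} \cdot 1430 - 38 = 361 \cdot 1430 - 38 = 516230 - 38 = 516192$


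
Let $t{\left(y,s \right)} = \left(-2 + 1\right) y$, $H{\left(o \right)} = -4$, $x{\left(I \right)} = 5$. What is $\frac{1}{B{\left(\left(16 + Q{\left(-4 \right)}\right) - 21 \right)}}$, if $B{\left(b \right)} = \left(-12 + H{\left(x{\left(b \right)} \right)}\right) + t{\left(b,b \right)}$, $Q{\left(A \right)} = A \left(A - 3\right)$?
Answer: $- \frac{1}{39} \approx -0.025641$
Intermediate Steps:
$Q{\left(A \right)} = A \left(-3 + A\right)$
$t{\left(y,s \right)} = - y$
$B{\left(b \right)} = -16 - b$ ($B{\left(b \right)} = \left(-12 - 4\right) - b = -16 - b$)
$\frac{1}{B{\left(\left(16 + Q{\left(-4 \right)}\right) - 21 \right)}} = \frac{1}{-16 - \left(\left(16 - 4 \left(-3 - 4\right)\right) - 21\right)} = \frac{1}{-16 - \left(\left(16 - -28\right) - 21\right)} = \frac{1}{-16 - \left(\left(16 + 28\right) - 21\right)} = \frac{1}{-16 - \left(44 - 21\right)} = \frac{1}{-16 - 23} = \frac{1}{-39} = - \frac{1}{39}$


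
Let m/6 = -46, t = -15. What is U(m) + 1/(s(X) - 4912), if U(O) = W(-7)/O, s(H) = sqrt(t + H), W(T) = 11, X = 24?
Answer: -54275/1354884 ≈ -0.040059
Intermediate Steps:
m = -276 (m = 6*(-46) = -276)
s(H) = sqrt(-15 + H)
U(O) = 11/O
U(m) + 1/(s(X) - 4912) = 11/(-276) + 1/(sqrt(-15 + 24) - 4912) = 11*(-1/276) + 1/(sqrt(9) - 4912) = -11/276 + 1/(3 - 4912) = -11/276 + 1/(-4909) = -11/276 - 1/4909 = -54275/1354884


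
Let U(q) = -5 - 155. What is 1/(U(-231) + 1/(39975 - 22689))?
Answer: -17286/2765759 ≈ -0.0062500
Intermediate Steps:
U(q) = -160
1/(U(-231) + 1/(39975 - 22689)) = 1/(-160 + 1/(39975 - 22689)) = 1/(-160 + 1/17286) = 1/(-2765759/17286) = -17286/2765759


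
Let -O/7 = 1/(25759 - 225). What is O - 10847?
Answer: -276967305/25534 ≈ -10847.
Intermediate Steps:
O = -7/25534 (O = -7/(25759 - 225) = -7/25534 ≈ -0.00027414)
O - 10847 = -7/25534 - 10847 = -276967305/25534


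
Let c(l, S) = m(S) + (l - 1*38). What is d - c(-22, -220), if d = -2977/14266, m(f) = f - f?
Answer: 852983/14266 ≈ 59.791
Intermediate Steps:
m(f) = 0
c(l, S) = -38 + l (c(l, S) = 0 + (l - 1*38) = 0 + (l - 38) = 0 + (-38 + l) = -38 + l)
d = -2977/14266 (d = -2977*1/14266 = -2977/14266 ≈ -0.20868)
d - c(-22, -220) = -2977/14266 - (-38 - 22) = -2977/14266 - 1*(-60) = -2977/14266 + 60 = 852983/14266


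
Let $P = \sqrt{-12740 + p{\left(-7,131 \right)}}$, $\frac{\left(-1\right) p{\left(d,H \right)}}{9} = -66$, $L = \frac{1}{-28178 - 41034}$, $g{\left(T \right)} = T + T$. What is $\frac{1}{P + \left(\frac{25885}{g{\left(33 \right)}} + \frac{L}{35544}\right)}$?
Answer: $\frac{2373556818968332194912}{1004408787905237902977505} - \frac{6051950938847683584 i \sqrt{12146}}{1004408787905237902977505} \approx 0.0023631 - 0.00066405 i$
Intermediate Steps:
$g{\left(T \right)} = 2 T$
$L = - \frac{1}{69212}$ ($L = \frac{1}{-69212} = - \frac{1}{69212} \approx -1.4448 \cdot 10^{-5}$)
$p{\left(d,H \right)} = 594$ ($p{\left(d,H \right)} = \left(-9\right) \left(-66\right) = 594$)
$P = i \sqrt{12146}$ ($P = \sqrt{-12740 + 594} = \sqrt{-12146} = i \sqrt{12146} \approx 110.21 i$)
$\frac{1}{P + \left(\frac{25885}{g{\left(33 \right)}} + \frac{L}{35544}\right)} = \frac{1}{i \sqrt{12146} + \left(\frac{25885}{2 \cdot 33} - \frac{1}{69212 \cdot 35544}\right)} = \frac{1}{i \sqrt{12146} + \left(\frac{25885}{66} - \frac{1}{2460071328}\right)} = \frac{1}{i \sqrt{12146} + \frac{964832520079}{2460071328}} = \frac{1}{\frac{964832520079}{2460071328} + i \sqrt{12146}}$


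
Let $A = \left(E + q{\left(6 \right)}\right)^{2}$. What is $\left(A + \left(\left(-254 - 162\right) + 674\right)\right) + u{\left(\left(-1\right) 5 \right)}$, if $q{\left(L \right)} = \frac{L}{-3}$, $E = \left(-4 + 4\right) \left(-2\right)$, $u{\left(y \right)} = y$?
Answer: $257$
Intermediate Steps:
$E = 0$ ($E = 0 \left(-2\right) = 0$)
$q{\left(L \right)} = - \frac{L}{3}$ ($q{\left(L \right)} = L \left(- \frac{1}{3}\right) = - \frac{L}{3}$)
$A = 4$ ($A = \left(0 - 2\right)^{2} = \left(-2\right)^{2} = 4$)
$\left(A + \left(\left(-254 - 162\right) + 674\right)\right) + u{\left(\left(-1\right) 5 \right)} = \left(4 + \left(\left(-254 - 162\right) + 674\right)\right) - 5 = \left(4 + \left(-416 + 674\right)\right) - 5 = \left(4 + 258\right) - 5 = 262 - 5 = 257$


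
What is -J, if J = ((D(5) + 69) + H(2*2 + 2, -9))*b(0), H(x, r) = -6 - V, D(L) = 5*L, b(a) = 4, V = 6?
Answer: -328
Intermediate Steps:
H(x, r) = -12 (H(x, r) = -6 - 1*6 = -6 - 6 = -12)
J = 328 (J = ((5*5 + 69) - 12)*4 = ((25 + 69) - 12)*4 = (94 - 12)*4 = 82*4 = 328)
-J = -1*328 = -328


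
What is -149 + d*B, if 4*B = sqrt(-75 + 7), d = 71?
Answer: -149 + 71*I*sqrt(17)/2 ≈ -149.0 + 146.37*I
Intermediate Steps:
B = I*sqrt(17)/2 (B = sqrt(-75 + 7)/4 = sqrt(-68)/4 = (2*I*sqrt(17))/4 = I*sqrt(17)/2 ≈ 2.0616*I)
-149 + d*B = -149 + 71*(I*sqrt(17)/2) = -149 + 71*I*sqrt(17)/2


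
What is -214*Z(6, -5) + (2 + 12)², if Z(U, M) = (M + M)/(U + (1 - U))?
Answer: 2336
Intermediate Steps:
Z(U, M) = 2*M (Z(U, M) = (2*M)/1 = (2*M)*1 = 2*M)
-214*Z(6, -5) + (2 + 12)² = -428*(-5) + (2 + 12)² = -214*(-10) + 14² = 2140 + 196 = 2336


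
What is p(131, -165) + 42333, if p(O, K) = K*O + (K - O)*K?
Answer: 69558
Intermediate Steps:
p(O, K) = K*O + K*(K - O)
p(131, -165) + 42333 = (-165)² + 42333 = 27225 + 42333 = 69558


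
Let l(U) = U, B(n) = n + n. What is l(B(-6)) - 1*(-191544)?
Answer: 191532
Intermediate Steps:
B(n) = 2*n
l(B(-6)) - 1*(-191544) = 2*(-6) - 1*(-191544) = -12 + 191544 = 191532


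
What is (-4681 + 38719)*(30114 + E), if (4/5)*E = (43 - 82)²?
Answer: 2179470159/2 ≈ 1.0897e+9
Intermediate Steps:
E = 7605/4 (E = 5*(43 - 82)²/4 = (5/4)*(-39)² = (5/4)*1521 = 7605/4 ≈ 1901.3)
(-4681 + 38719)*(30114 + E) = (-4681 + 38719)*(30114 + 7605/4) = 34038*(128061/4) = 2179470159/2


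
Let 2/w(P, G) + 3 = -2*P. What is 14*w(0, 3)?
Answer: -28/3 ≈ -9.3333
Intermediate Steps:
w(P, G) = 2/(-3 - 2*P)
14*w(0, 3) = 14*(-2/(3 + 2*0)) = 14*(-2/(3 + 0)) = 14*(-2/3) = -28/3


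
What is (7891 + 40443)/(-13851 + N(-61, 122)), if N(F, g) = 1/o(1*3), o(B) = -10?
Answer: -483340/138511 ≈ -3.4895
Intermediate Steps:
N(F, g) = -⅒ (N(F, g) = 1/(-10) = -⅒)
(7891 + 40443)/(-13851 + N(-61, 122)) = (7891 + 40443)/(-13851 - ⅒) = 48334/(-138511/10) = 48334*(-10/138511) = -483340/138511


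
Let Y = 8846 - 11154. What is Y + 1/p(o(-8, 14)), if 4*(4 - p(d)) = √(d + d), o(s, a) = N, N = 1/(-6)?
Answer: -1774660/769 + 4*I*√3/769 ≈ -2307.8 + 0.0090094*I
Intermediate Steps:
N = -⅙ ≈ -0.16667
o(s, a) = -⅙
p(d) = 4 - √2*√d/4 (p(d) = 4 - √(d + d)/4 = 4 - √2*√d/4)
Y = -2308
Y + 1/p(o(-8, 14)) = -2308 + 1/(4 - √2*√(-⅙)/4) = -2308 + 1/(4 - √2*I*√6/6/4) = -2308 + 1/(4 - I*√3/12)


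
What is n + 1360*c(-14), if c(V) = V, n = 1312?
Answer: -17728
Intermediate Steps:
n + 1360*c(-14) = 1312 + 1360*(-14) = 1312 - 19040 = -17728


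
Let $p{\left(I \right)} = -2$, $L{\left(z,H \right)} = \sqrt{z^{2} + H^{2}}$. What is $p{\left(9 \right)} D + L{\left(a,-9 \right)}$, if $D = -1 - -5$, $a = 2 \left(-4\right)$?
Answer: $-8 + \sqrt{145} \approx 4.0416$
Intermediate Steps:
$a = -8$
$L{\left(z,H \right)} = \sqrt{H^{2} + z^{2}}$
$D = 4$ ($D = -1 + 5 = 4$)
$p{\left(9 \right)} D + L{\left(a,-9 \right)} = \left(-2\right) 4 + \sqrt{\left(-9\right)^{2} + \left(-8\right)^{2}} = -8 + \sqrt{81 + 64} = -8 + \sqrt{145}$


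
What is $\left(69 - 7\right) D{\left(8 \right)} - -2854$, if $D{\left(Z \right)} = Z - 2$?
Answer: $3226$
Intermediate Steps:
$D{\left(Z \right)} = -2 + Z$
$\left(69 - 7\right) D{\left(8 \right)} - -2854 = \left(69 - 7\right) \left(-2 + 8\right) - -2854 = 62 \cdot 6 + 2854 = 372 + 2854 = 3226$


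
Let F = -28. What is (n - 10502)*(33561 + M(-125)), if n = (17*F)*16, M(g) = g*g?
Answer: -891151948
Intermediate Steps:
M(g) = g²
n = -7616 (n = (17*(-28))*16 = -476*16 = -7616)
(n - 10502)*(33561 + M(-125)) = (-7616 - 10502)*(33561 + (-125)²) = -18118*(33561 + 15625) = -18118*49186 = -891151948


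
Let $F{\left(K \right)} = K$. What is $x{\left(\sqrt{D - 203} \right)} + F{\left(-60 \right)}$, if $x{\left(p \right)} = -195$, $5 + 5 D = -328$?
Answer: $-255$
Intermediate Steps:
$D = - \frac{333}{5}$ ($D = -1 + \frac{1}{5} \left(-328\right) = -1 - \frac{328}{5} = - \frac{333}{5} \approx -66.6$)
$x{\left(\sqrt{D - 203} \right)} + F{\left(-60 \right)} = -195 - 60 = -255$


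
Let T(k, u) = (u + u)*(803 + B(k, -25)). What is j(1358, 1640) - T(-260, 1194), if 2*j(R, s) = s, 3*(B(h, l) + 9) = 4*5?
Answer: -1911172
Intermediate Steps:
B(h, l) = -7/3 (B(h, l) = -9 + (4*5)/3 = -9 + (1/3)*20 = -9 + 20/3 = -7/3)
j(R, s) = s/2
T(k, u) = 4804*u/3 (T(k, u) = (u + u)*(803 - 7/3) = (2*u)*(2402/3) = 4804*u/3)
j(1358, 1640) - T(-260, 1194) = (1/2)*1640 - 4804*1194/3 = 820 - 1*1911992 = 820 - 1911992 = -1911172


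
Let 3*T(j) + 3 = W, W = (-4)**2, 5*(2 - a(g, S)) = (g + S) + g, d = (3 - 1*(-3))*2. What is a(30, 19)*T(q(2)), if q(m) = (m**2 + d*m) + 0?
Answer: -299/5 ≈ -59.800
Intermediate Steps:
d = 12 (d = (3 + 3)*2 = 6*2 = 12)
a(g, S) = 2 - 2*g/5 - S/5 (a(g, S) = 2 - ((g + S) + g)/5 = 2 - ((S + g) + g)/5 = 2 - (S + 2*g)/5 = 2 + (-2*g/5 - S/5) = 2 - 2*g/5 - S/5)
W = 16
q(m) = m**2 + 12*m (q(m) = (m**2 + 12*m) + 0 = m**2 + 12*m)
T(j) = 13/3 (T(j) = -1 + (1/3)*16 = -1 + 16/3 = 13/3)
a(30, 19)*T(q(2)) = (2 - 2/5*30 - 1/5*19)*(13/3) = (2 - 12 - 19/5)*(13/3) = -69/5*13/3 = -299/5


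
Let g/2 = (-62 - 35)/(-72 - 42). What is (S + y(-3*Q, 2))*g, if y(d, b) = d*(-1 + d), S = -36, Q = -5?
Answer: 5626/19 ≈ 296.11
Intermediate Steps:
g = 97/57 (g = 2*((-62 - 35)/(-72 - 42)) = 2*(-97/(-114)) = 2*(-97*(-1/114)) = 2*(97/114) = 97/57 ≈ 1.7018)
(S + y(-3*Q, 2))*g = (-36 + (-3*(-5))*(-1 - 3*(-5)))*(97/57) = (-36 + 15*(-1 + 15))*(97/57) = (-36 + 15*14)*(97/57) = (-36 + 210)*(97/57) = 174*(97/57) = 5626/19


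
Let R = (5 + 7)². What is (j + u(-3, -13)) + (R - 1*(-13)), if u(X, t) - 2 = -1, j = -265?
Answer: -107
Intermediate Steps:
u(X, t) = 1 (u(X, t) = 2 - 1 = 1)
R = 144 (R = 12² = 144)
(j + u(-3, -13)) + (R - 1*(-13)) = (-265 + 1) + (144 - 1*(-13)) = -264 + (144 + 13) = -264 + 157 = -107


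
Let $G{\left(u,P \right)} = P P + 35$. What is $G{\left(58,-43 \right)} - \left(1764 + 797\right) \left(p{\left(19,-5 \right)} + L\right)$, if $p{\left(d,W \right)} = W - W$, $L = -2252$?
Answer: $5769256$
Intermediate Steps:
$p{\left(d,W \right)} = 0$
$G{\left(u,P \right)} = 35 + P^{2}$ ($G{\left(u,P \right)} = P^{2} + 35 = 35 + P^{2}$)
$G{\left(58,-43 \right)} - \left(1764 + 797\right) \left(p{\left(19,-5 \right)} + L\right) = \left(35 + \left(-43\right)^{2}\right) - \left(1764 + 797\right) \left(0 - 2252\right) = \left(35 + 1849\right) - 2561 \left(-2252\right) = 1884 - -5767372 = 1884 + 5767372 = 5769256$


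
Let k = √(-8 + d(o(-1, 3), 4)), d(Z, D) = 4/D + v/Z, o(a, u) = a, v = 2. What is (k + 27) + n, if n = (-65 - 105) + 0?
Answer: -143 + 3*I ≈ -143.0 + 3.0*I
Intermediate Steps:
d(Z, D) = 2/Z + 4/D (d(Z, D) = 4/D + 2/Z = 2/Z + 4/D)
k = 3*I (k = √(-8 + (2/(-1) + 4/4)) = √(-8 + (2*(-1) + 4*(¼))) = √(-8 + (-2 + 1)) = √(-8 - 1) = √(-9) = 3*I ≈ 3.0*I)
n = -170 (n = -170 + 0 = -170)
(k + 27) + n = (3*I + 27) - 170 = (27 + 3*I) - 170 = -143 + 3*I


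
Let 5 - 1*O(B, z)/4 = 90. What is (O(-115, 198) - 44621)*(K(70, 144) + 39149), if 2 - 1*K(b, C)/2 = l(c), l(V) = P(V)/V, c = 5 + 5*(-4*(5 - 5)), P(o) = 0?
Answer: -1760358033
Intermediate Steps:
O(B, z) = -340 (O(B, z) = 20 - 4*90 = 20 - 360 = -340)
c = 5 (c = 5 + 5*(-4*0) = 5 + 5*0 = 5 + 0 = 5)
l(V) = 0 (l(V) = 0/V = 0)
K(b, C) = 4 (K(b, C) = 4 - 2*0 = 4 + 0 = 4)
(O(-115, 198) - 44621)*(K(70, 144) + 39149) = (-340 - 44621)*(4 + 39149) = -44961*39153 = -1760358033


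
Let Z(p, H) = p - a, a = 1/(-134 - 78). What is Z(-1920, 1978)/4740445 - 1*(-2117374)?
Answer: 2127906537776121/1004974340 ≈ 2.1174e+6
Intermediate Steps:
a = -1/212 (a = 1/(-212) = -1/212 ≈ -0.0047170)
Z(p, H) = 1/212 + p (Z(p, H) = p - 1*(-1/212) = p + 1/212 = 1/212 + p)
Z(-1920, 1978)/4740445 - 1*(-2117374) = (1/212 - 1920)/4740445 - 1*(-2117374) = -407039/212*1/4740445 + 2117374 = -407039/1004974340 + 2117374 = 2127906537776121/1004974340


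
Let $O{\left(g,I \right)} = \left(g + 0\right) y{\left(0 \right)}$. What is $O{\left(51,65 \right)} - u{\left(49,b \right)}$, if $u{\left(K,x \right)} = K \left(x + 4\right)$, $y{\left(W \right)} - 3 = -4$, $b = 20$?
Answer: $-1227$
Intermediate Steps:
$y{\left(W \right)} = -1$ ($y{\left(W \right)} = 3 - 4 = -1$)
$O{\left(g,I \right)} = - g$ ($O{\left(g,I \right)} = \left(g + 0\right) \left(-1\right) = g \left(-1\right) = - g$)
$u{\left(K,x \right)} = K \left(4 + x\right)$
$O{\left(51,65 \right)} - u{\left(49,b \right)} = \left(-1\right) 51 - 49 \left(4 + 20\right) = -51 - 49 \cdot 24 = -51 - 1176 = -1227$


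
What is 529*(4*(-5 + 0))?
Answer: -10580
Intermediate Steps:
529*(4*(-5 + 0)) = 529*(4*(-5)) = 529*(-20) = -10580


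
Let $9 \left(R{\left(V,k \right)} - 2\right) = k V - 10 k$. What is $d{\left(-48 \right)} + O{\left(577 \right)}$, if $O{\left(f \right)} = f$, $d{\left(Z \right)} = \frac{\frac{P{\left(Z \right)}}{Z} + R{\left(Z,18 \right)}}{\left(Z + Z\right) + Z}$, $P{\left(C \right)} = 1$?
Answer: $\frac{3993697}{6912} \approx 577.79$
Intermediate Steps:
$R{\left(V,k \right)} = 2 - \frac{10 k}{9} + \frac{V k}{9}$ ($R{\left(V,k \right)} = 2 + \frac{k V - 10 k}{9} = 2 + \frac{V k - 10 k}{9} = 2 + \frac{- 10 k + V k}{9} = 2 + \left(- \frac{10 k}{9} + \frac{V k}{9}\right) = 2 - \frac{10 k}{9} + \frac{V k}{9}$)
$d{\left(Z \right)} = \frac{-18 + \frac{1}{Z} + 2 Z}{3 Z}$ ($d{\left(Z \right)} = \frac{1 \frac{1}{Z} + \left(2 - 20 + \frac{1}{9} Z 18\right)}{\left(Z + Z\right) + Z} = \frac{\frac{1}{Z} + \left(2 - 20 + 2 Z\right)}{2 Z + Z} = \frac{\frac{1}{Z} + \left(-18 + 2 Z\right)}{3 Z} = \left(-18 + \frac{1}{Z} + 2 Z\right) \frac{1}{3 Z} = \frac{-18 + \frac{1}{Z} + 2 Z}{3 Z}$)
$d{\left(-48 \right)} + O{\left(577 \right)} = \frac{1 + 2 \left(-48\right) \left(-9 - 48\right)}{3 \cdot 2304} + 577 = \frac{1}{3} \cdot \frac{1}{2304} \left(1 + 2 \left(-48\right) \left(-57\right)\right) + 577 = \frac{1}{3} \cdot \frac{1}{2304} \left(1 + 5472\right) + 577 = \frac{1}{3} \cdot \frac{1}{2304} \cdot 5473 + 577 = \frac{5473}{6912} + 577 = \frac{3993697}{6912}$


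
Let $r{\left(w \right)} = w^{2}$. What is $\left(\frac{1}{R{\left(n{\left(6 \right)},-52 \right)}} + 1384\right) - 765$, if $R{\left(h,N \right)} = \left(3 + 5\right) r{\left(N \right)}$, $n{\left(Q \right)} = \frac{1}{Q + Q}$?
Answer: $\frac{13390209}{21632} \approx 619.0$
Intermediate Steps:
$n{\left(Q \right)} = \frac{1}{2 Q}$
$R{\left(h,N \right)} = 8 N^{2}$ ($R{\left(h,N \right)} = \left(3 + 5\right) N^{2} = 8 N^{2}$)
$\left(\frac{1}{R{\left(n{\left(6 \right)},-52 \right)}} + 1384\right) - 765 = \left(\frac{1}{8 \left(-52\right)^{2}} + 1384\right) - 765 = \left(\frac{1}{8 \cdot 2704} + 1384\right) - 765 = \left(\frac{1}{21632} + 1384\right) - 765 = \frac{29938689}{21632} - 765 = \frac{13390209}{21632}$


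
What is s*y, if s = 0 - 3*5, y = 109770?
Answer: -1646550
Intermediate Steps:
s = -15 (s = 0 - 15 = -15)
s*y = -15*109770 = -1646550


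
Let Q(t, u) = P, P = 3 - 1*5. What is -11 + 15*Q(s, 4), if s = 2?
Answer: -41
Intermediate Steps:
P = -2 (P = 3 - 5 = -2)
Q(t, u) = -2
-11 + 15*Q(s, 4) = -11 + 15*(-2) = -11 - 30 = -41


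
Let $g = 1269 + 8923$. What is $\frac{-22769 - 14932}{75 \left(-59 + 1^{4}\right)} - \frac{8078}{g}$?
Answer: $\frac{4156063}{527800} \approx 7.8743$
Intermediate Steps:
$g = 10192$
$\frac{-22769 - 14932}{75 \left(-59 + 1^{4}\right)} - \frac{8078}{g} = \frac{-22769 - 14932}{75 \left(-59 + 1^{4}\right)} - \frac{8078}{10192} = - \frac{37701}{75 \left(-59 + 1\right)} - \frac{577}{728} = - \frac{37701}{75 \left(-58\right)} - \frac{577}{728} = - \frac{37701}{-4350} - \frac{577}{728} = \left(-37701\right) \left(- \frac{1}{4350}\right) - \frac{577}{728} = \frac{12567}{1450} - \frac{577}{728} = \frac{4156063}{527800}$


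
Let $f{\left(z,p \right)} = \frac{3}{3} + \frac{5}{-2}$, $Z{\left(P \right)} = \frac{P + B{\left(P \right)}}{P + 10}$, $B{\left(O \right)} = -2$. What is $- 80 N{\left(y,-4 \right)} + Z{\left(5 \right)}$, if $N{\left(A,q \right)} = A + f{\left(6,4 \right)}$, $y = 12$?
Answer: $- \frac{4199}{5} \approx -839.8$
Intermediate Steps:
$Z{\left(P \right)} = \frac{-2 + P}{10 + P}$ ($Z{\left(P \right)} = \frac{P - 2}{P + 10} = \frac{-2 + P}{10 + P}$)
$f{\left(z,p \right)} = - \frac{3}{2}$ ($f{\left(z,p \right)} = 3 \cdot \frac{1}{3} + 5 \left(- \frac{1}{2}\right) = 1 - \frac{5}{2} = - \frac{3}{2}$)
$N{\left(A,q \right)} = - \frac{3}{2} + A$ ($N{\left(A,q \right)} = A - \frac{3}{2} = - \frac{3}{2} + A$)
$- 80 N{\left(y,-4 \right)} + Z{\left(5 \right)} = - 80 \left(- \frac{3}{2} + 12\right) + \frac{-2 + 5}{10 + 5} = \left(-80\right) \frac{21}{2} + \frac{1}{15} \cdot 3 = -840 + \frac{1}{15} \cdot 3 = -840 + \frac{1}{5} = - \frac{4199}{5}$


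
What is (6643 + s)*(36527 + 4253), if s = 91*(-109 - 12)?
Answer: -178127040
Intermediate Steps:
s = -11011 (s = 91*(-121) = -11011)
(6643 + s)*(36527 + 4253) = (6643 - 11011)*(36527 + 4253) = -4368*40780 = -178127040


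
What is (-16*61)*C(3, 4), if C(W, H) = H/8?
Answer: -488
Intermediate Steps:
C(W, H) = H/8 (C(W, H) = H*(1/8) = H/8)
(-16*61)*C(3, 4) = (-16*61)*((1/8)*4) = -976*1/2 = -488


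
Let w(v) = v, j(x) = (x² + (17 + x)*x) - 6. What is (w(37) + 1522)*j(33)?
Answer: 4260747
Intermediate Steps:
j(x) = -6 + x² + x*(17 + x) (j(x) = (x² + x*(17 + x)) - 6 = -6 + x² + x*(17 + x))
(w(37) + 1522)*j(33) = (37 + 1522)*(-6 + 2*33² + 17*33) = 1559*(-6 + 2*1089 + 561) = 1559*(-6 + 2178 + 561) = 1559*2733 = 4260747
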